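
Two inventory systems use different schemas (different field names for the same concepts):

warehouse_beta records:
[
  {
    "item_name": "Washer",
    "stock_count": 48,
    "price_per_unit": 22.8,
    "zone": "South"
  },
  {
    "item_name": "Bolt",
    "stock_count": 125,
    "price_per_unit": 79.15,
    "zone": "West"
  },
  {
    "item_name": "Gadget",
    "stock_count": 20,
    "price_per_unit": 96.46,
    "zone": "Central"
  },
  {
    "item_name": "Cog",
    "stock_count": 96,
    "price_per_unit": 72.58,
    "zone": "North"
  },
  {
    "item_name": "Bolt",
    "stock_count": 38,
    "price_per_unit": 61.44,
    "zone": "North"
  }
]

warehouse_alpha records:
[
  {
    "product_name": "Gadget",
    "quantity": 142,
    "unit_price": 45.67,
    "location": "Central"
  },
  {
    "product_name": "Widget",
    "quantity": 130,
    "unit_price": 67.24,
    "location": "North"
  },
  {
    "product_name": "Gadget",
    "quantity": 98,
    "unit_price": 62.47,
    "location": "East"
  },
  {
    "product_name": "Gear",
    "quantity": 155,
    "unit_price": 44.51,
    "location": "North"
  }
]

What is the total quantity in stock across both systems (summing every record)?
852

To reconcile these schemas, identify the field holding the quantity in stock in each system:
1. In warehouse_beta it is "stock_count"
2. In warehouse_alpha it is "quantity"

From warehouse_beta: 48 + 125 + 20 + 96 + 38 = 327
From warehouse_alpha: 142 + 130 + 98 + 155 = 525

Total: 327 + 525 = 852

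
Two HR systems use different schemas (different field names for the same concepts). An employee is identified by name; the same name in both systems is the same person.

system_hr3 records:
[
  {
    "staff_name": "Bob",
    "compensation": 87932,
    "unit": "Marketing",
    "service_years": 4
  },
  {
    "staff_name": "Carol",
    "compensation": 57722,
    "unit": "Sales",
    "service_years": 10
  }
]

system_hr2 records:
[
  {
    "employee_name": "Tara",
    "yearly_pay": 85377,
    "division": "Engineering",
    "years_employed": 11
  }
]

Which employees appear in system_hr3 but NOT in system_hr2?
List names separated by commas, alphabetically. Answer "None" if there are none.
Bob, Carol

Schema mapping: "staff_name" (system_hr3) = "employee_name" (system_hr2) = employee name

Names in system_hr3: ['Bob', 'Carol']
Names in system_hr2: ['Tara']

In system_hr3 but not system_hr2: ['Bob', 'Carol']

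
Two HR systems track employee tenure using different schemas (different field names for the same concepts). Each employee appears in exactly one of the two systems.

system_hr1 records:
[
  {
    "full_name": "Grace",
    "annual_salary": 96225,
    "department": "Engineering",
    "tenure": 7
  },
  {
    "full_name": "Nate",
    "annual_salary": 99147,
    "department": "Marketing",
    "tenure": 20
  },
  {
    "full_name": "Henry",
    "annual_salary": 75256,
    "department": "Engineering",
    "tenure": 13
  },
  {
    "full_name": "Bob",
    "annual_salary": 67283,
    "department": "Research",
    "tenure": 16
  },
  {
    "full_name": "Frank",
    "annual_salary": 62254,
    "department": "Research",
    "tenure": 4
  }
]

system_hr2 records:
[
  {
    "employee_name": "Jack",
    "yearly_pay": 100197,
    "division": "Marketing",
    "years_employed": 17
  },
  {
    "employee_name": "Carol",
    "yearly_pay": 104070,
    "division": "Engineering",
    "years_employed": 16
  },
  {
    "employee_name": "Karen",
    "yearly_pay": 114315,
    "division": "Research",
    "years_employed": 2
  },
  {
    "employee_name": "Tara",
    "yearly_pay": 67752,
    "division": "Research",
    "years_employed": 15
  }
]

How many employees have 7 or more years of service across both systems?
7

Reconcile schemas: "tenure" (system_hr1) = "years_employed" (system_hr2) = years of service

From system_hr1: 4 employees with >= 7 years
From system_hr2: 3 employees with >= 7 years

Total: 4 + 3 = 7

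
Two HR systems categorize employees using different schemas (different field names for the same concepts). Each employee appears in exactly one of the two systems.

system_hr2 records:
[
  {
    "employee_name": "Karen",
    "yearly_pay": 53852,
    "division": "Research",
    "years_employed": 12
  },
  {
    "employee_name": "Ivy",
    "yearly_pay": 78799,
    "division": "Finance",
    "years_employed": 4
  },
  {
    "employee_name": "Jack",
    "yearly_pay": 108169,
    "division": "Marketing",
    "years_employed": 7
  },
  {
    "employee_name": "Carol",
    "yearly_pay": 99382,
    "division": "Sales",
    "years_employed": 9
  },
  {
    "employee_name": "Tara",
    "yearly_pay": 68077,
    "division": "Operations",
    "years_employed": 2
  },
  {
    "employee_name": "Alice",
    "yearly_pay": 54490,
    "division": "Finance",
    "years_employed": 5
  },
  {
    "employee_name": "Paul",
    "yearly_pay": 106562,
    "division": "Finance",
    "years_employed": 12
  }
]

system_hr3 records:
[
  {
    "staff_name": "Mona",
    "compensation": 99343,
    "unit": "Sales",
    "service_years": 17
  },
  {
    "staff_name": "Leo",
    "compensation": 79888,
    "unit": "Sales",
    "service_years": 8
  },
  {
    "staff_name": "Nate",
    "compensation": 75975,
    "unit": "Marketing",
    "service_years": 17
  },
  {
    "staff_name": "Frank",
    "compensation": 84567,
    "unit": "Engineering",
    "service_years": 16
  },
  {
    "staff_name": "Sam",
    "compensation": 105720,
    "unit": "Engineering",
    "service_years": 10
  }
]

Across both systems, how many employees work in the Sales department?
3

Schema mapping: "division" (system_hr2) = "unit" (system_hr3) = department

Sales employees in system_hr2: 1
Sales employees in system_hr3: 2

Total in Sales: 1 + 2 = 3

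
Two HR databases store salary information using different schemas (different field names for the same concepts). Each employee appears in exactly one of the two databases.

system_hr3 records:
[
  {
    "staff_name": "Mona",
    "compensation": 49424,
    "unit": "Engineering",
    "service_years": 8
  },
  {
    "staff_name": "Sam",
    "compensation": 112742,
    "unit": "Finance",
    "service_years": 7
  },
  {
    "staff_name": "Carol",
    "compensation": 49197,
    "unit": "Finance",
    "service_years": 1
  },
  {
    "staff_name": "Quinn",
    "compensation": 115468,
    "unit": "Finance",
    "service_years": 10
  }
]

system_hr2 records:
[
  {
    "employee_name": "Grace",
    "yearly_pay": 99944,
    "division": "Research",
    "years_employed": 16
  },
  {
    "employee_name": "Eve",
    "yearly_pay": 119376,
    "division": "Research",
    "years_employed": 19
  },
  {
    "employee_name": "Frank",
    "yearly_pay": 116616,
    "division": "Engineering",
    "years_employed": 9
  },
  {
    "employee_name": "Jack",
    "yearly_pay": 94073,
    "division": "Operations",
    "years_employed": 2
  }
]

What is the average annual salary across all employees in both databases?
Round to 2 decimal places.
94605.00

Schema mapping: "compensation" (system_hr3) = "yearly_pay" (system_hr2) = annual salary

All salaries: [49424, 112742, 49197, 115468, 99944, 119376, 116616, 94073]
Sum: 756840
Count: 8
Average: 756840 / 8 = 94605.00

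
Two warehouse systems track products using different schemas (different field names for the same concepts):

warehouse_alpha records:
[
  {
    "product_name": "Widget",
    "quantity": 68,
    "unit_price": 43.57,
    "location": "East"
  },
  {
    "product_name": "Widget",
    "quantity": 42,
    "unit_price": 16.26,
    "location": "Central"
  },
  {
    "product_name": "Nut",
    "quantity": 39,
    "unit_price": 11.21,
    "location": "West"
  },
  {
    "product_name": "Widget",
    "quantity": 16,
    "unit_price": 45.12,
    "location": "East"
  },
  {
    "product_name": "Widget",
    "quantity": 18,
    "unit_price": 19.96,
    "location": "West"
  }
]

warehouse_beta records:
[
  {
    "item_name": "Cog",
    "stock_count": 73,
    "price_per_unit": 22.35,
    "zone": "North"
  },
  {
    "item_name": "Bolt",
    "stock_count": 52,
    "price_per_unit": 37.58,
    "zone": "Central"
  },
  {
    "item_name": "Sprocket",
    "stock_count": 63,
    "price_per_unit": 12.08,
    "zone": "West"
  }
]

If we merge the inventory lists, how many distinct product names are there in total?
5

Schema mapping: "product_name" (warehouse_alpha) = "item_name" (warehouse_beta) = product name

Products in warehouse_alpha: ['Nut', 'Widget']
Products in warehouse_beta: ['Bolt', 'Cog', 'Sprocket']

Union (unique products): ['Bolt', 'Cog', 'Nut', 'Sprocket', 'Widget']
Count: 5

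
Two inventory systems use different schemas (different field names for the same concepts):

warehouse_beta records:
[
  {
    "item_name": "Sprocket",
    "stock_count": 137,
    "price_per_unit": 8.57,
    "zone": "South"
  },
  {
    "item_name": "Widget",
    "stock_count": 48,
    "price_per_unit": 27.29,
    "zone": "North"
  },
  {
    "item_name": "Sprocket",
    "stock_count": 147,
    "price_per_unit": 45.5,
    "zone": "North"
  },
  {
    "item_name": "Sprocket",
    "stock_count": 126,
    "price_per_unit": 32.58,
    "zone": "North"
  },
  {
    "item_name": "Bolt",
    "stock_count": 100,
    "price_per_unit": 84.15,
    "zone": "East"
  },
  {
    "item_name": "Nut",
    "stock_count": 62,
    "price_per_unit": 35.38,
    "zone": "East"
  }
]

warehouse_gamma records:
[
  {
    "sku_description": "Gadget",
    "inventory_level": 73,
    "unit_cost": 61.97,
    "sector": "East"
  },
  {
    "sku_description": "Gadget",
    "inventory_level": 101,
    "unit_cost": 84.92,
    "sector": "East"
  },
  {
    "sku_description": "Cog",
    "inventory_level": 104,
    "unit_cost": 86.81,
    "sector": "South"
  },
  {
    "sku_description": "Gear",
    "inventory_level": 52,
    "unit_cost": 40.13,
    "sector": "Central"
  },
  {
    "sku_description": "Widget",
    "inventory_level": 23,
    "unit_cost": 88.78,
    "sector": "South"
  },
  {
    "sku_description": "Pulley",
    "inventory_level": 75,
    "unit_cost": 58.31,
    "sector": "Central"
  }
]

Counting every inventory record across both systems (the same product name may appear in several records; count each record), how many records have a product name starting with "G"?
3

Schema mapping: "item_name" (warehouse_beta) = "sku_description" (warehouse_gamma) = product name

Records with product name starting with "G" in warehouse_beta: 0
Records with product name starting with "G" in warehouse_gamma: 3

Total: 0 + 3 = 3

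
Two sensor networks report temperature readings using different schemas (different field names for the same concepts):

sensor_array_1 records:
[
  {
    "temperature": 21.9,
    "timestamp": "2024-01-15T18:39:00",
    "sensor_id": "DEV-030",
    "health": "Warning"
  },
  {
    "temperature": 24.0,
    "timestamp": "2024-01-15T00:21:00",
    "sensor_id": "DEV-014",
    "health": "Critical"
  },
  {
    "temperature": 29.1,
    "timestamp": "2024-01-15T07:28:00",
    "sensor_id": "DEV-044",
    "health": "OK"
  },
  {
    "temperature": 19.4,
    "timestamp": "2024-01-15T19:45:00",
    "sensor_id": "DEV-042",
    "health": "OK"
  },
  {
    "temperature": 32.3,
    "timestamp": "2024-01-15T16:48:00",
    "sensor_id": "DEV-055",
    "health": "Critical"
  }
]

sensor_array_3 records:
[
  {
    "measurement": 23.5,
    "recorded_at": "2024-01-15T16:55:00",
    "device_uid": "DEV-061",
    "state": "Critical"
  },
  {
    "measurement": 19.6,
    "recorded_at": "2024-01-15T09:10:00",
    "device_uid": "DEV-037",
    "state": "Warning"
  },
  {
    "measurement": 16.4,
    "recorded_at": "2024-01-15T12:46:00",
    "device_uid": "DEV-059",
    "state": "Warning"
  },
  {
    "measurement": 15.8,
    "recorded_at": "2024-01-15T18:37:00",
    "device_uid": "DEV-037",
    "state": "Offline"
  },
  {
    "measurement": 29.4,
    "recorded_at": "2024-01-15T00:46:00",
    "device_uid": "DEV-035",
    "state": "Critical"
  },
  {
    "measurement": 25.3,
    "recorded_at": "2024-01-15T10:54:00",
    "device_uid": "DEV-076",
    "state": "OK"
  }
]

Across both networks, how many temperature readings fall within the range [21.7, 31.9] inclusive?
6

Schema mapping: "temperature" (sensor_array_1) = "measurement" (sensor_array_3) = temperature

Readings in [21.7, 31.9] from sensor_array_1: 3
Readings in [21.7, 31.9] from sensor_array_3: 3

Total count: 3 + 3 = 6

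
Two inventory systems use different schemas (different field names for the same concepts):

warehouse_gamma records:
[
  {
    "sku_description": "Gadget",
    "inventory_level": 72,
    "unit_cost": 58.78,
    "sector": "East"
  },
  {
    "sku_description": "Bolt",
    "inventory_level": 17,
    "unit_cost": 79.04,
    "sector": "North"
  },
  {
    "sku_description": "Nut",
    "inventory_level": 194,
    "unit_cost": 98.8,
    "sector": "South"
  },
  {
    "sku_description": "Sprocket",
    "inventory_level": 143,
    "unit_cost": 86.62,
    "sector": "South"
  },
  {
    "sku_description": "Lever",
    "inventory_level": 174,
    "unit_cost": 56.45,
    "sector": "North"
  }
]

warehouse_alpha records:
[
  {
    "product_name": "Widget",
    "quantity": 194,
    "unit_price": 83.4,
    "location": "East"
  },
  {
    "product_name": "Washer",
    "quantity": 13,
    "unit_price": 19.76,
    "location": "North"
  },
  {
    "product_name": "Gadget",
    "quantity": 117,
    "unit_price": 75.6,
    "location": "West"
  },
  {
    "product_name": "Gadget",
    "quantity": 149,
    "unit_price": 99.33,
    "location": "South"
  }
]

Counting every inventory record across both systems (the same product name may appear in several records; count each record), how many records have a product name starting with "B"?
1

Schema mapping: "sku_description" (warehouse_gamma) = "product_name" (warehouse_alpha) = product name

Records with product name starting with "B" in warehouse_gamma: 1
Records with product name starting with "B" in warehouse_alpha: 0

Total: 1 + 0 = 1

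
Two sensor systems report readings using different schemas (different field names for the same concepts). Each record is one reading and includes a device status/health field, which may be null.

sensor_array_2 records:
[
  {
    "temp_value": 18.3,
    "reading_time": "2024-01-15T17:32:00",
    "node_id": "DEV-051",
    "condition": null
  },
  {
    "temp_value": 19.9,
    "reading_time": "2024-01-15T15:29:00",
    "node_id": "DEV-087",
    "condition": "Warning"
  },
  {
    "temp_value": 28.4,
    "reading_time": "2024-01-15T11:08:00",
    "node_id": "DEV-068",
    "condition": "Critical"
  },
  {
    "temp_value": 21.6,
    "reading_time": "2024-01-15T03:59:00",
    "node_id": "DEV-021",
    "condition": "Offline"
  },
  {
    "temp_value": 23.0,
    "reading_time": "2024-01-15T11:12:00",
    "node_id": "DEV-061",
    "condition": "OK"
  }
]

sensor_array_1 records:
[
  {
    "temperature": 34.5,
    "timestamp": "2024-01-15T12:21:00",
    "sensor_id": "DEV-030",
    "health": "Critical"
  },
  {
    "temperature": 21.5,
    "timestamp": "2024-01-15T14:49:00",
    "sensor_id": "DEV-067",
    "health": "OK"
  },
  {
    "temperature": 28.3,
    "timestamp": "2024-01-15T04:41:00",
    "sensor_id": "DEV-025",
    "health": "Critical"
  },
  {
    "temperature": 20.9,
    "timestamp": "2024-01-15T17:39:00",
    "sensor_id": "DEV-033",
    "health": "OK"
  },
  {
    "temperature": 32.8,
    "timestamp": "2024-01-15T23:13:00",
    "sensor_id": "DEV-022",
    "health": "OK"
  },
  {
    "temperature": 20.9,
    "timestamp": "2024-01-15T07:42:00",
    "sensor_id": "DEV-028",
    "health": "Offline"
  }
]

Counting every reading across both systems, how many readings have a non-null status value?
10

Schema mapping: "condition" (sensor_array_2) = "health" (sensor_array_1) = status

Non-null in sensor_array_2: 4
Non-null in sensor_array_1: 6

Total non-null: 4 + 6 = 10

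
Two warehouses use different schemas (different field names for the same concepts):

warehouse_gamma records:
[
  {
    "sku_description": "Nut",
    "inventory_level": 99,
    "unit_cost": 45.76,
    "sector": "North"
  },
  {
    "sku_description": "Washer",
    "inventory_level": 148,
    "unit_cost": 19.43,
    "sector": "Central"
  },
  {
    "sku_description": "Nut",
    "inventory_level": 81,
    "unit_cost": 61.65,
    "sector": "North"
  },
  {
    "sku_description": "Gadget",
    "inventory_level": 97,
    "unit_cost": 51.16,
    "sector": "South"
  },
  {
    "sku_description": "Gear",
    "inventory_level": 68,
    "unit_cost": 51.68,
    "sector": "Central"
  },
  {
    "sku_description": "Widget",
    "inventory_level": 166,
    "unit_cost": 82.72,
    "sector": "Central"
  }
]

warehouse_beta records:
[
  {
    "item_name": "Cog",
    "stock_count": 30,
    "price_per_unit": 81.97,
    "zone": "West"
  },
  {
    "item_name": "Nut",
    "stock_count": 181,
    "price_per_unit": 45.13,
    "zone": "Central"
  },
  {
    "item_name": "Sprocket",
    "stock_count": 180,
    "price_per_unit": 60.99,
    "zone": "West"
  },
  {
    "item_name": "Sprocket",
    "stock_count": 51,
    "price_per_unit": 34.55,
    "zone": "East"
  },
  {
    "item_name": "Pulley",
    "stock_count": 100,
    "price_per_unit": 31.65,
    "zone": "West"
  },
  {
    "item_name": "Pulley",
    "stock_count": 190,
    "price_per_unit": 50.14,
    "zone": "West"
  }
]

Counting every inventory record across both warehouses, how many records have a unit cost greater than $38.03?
9

Schema mapping: "unit_cost" (warehouse_gamma) = "price_per_unit" (warehouse_beta) = unit cost

Records > $38.03 in warehouse_gamma: 5
Records > $38.03 in warehouse_beta: 4

Total count: 5 + 4 = 9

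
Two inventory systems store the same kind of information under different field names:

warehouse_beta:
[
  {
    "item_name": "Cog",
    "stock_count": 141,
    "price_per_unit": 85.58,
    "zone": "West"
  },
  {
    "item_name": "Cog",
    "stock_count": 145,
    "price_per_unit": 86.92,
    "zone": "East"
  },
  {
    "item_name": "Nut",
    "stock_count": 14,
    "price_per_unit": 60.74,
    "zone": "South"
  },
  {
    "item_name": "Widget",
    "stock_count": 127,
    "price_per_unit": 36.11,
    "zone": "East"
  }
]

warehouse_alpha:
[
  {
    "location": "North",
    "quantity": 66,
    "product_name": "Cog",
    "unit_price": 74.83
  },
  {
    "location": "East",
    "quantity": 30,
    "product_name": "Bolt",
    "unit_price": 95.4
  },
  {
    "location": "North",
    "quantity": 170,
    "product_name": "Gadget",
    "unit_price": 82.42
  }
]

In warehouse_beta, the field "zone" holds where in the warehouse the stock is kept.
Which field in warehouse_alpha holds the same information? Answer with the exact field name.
location

In warehouse_beta, "zone" holds where in the warehouse the stock is kept.
The fields in warehouse_alpha are: "location", "quantity", "product_name", "unit_price".
"location" is the match: the name refers to the same concept and its values are area labels (e.g. 'East', 'North').
The other fields ("quantity", "product_name", "unit_price") hold different kinds of data.

So "zone" in warehouse_beta corresponds to "location" in warehouse_alpha.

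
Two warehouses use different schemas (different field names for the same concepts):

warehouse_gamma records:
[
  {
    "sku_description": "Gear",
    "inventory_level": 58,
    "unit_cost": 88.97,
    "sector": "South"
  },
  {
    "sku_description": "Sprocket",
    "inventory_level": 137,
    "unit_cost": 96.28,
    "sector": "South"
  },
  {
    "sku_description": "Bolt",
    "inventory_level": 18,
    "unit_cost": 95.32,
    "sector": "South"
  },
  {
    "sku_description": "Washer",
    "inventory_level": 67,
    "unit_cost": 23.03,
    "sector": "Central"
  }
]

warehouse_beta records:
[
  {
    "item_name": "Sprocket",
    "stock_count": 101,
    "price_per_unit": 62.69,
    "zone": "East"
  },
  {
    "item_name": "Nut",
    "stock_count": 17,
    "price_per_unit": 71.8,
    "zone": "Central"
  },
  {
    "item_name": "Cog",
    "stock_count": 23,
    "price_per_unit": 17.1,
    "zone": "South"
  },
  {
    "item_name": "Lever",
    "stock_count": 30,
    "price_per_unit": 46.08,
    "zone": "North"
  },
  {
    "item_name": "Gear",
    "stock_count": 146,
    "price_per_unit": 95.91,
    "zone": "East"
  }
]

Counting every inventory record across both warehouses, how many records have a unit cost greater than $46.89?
6

Schema mapping: "unit_cost" (warehouse_gamma) = "price_per_unit" (warehouse_beta) = unit cost

Records > $46.89 in warehouse_gamma: 3
Records > $46.89 in warehouse_beta: 3

Total count: 3 + 3 = 6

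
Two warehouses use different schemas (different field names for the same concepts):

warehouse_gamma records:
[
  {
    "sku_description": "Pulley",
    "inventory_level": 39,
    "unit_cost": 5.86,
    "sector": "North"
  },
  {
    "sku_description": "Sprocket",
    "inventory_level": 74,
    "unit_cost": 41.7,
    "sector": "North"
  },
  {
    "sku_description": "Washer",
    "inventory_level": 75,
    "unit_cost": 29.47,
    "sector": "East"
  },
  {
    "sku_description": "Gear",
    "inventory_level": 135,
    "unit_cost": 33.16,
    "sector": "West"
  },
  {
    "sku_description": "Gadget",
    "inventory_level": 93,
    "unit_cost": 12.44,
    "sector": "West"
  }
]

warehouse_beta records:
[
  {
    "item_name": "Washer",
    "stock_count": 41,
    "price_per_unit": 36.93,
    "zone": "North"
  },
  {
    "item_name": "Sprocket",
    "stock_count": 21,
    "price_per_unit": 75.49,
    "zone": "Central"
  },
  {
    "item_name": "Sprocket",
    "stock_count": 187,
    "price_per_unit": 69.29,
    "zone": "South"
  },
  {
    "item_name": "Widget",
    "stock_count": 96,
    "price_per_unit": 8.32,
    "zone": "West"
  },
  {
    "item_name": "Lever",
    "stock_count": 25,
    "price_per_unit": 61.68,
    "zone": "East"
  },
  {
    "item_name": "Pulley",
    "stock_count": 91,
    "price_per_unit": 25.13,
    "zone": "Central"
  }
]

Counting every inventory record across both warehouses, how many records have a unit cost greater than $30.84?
6

Schema mapping: "unit_cost" (warehouse_gamma) = "price_per_unit" (warehouse_beta) = unit cost

Records > $30.84 in warehouse_gamma: 2
Records > $30.84 in warehouse_beta: 4

Total count: 2 + 4 = 6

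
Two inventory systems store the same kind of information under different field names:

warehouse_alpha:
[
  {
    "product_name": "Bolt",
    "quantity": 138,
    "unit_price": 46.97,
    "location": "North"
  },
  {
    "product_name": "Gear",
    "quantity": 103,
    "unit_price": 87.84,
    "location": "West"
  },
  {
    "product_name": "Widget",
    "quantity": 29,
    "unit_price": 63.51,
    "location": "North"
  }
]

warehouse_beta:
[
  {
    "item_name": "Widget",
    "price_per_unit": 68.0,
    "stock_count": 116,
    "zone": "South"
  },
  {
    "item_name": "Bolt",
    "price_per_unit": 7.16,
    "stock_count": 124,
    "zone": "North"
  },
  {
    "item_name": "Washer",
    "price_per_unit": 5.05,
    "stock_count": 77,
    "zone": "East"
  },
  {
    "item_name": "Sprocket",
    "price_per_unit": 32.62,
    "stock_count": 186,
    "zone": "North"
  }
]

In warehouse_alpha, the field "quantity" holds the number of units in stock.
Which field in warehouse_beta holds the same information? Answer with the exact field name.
stock_count

In warehouse_alpha, "quantity" holds the number of units in stock.
The fields in warehouse_beta are: "item_name", "price_per_unit", "stock_count", "zone".
"stock_count" is the match: the name refers to the same concept and its values are whole-number counts (e.g. 116, 124).
The other fields ("item_name", "price_per_unit", "zone") hold different kinds of data.

So "quantity" in warehouse_alpha corresponds to "stock_count" in warehouse_beta.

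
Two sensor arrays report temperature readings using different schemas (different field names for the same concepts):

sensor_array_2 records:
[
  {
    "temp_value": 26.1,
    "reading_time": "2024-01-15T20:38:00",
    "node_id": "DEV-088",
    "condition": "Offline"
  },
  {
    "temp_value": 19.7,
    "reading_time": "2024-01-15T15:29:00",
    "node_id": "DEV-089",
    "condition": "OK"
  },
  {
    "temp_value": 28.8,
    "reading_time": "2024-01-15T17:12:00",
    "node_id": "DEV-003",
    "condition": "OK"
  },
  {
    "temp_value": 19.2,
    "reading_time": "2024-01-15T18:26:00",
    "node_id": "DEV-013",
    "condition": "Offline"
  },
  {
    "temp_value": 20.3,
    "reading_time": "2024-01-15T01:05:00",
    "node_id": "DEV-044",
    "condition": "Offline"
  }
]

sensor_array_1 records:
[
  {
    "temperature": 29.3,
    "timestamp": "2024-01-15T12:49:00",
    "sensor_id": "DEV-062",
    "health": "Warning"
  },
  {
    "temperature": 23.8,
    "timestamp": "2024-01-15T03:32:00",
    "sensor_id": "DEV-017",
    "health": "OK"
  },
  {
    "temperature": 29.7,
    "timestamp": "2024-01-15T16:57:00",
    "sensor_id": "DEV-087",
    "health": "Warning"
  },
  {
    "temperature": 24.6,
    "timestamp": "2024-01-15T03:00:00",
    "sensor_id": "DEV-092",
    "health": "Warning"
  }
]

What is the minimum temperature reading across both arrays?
19.2

Schema mapping: "temp_value" (sensor_array_2) = "temperature" (sensor_array_1) = temperature reading

Minimum in sensor_array_2: 19.2
Minimum in sensor_array_1: 23.8

Overall minimum: min(19.2, 23.8) = 19.2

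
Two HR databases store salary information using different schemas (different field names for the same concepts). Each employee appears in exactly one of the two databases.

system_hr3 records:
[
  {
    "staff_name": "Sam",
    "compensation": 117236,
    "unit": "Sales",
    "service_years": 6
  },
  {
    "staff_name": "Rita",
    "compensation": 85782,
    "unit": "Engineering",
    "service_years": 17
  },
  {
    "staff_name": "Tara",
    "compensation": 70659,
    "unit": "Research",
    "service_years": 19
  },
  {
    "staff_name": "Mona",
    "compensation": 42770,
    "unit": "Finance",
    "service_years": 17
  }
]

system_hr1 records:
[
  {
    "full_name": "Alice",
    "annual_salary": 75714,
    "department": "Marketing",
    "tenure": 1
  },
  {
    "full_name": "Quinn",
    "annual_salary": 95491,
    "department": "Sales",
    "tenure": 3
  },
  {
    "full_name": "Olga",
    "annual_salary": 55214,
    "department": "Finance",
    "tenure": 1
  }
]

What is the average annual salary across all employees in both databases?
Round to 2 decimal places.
77552.29

Schema mapping: "compensation" (system_hr3) = "annual_salary" (system_hr1) = annual salary

All salaries: [117236, 85782, 70659, 42770, 75714, 95491, 55214]
Sum: 542866
Count: 7
Average: 542866 / 7 = 77552.29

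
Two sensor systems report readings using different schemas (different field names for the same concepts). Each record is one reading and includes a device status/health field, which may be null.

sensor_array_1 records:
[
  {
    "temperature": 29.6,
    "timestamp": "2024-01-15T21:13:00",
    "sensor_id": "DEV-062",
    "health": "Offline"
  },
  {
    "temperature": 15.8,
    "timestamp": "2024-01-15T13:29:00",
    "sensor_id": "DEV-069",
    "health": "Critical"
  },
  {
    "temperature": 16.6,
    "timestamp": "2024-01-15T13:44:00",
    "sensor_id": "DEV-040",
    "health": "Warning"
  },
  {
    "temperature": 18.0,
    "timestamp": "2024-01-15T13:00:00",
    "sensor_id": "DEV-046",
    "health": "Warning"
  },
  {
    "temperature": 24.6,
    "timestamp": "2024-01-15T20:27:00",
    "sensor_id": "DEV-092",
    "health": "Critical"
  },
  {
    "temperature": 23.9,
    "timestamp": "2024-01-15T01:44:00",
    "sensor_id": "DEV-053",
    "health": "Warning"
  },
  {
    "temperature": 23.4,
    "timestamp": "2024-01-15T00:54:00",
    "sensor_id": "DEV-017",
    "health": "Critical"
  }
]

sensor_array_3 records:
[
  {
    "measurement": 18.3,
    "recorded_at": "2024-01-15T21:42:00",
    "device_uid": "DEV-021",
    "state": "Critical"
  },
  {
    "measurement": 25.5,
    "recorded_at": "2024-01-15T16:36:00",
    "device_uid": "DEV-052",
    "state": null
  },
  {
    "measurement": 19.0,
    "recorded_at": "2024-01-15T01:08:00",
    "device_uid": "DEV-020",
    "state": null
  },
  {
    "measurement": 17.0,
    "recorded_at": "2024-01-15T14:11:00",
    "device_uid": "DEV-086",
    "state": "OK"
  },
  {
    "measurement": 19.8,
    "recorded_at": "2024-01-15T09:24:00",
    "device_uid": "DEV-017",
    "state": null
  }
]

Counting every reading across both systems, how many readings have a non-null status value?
9

Schema mapping: "health" (sensor_array_1) = "state" (sensor_array_3) = status

Non-null in sensor_array_1: 7
Non-null in sensor_array_3: 2

Total non-null: 7 + 2 = 9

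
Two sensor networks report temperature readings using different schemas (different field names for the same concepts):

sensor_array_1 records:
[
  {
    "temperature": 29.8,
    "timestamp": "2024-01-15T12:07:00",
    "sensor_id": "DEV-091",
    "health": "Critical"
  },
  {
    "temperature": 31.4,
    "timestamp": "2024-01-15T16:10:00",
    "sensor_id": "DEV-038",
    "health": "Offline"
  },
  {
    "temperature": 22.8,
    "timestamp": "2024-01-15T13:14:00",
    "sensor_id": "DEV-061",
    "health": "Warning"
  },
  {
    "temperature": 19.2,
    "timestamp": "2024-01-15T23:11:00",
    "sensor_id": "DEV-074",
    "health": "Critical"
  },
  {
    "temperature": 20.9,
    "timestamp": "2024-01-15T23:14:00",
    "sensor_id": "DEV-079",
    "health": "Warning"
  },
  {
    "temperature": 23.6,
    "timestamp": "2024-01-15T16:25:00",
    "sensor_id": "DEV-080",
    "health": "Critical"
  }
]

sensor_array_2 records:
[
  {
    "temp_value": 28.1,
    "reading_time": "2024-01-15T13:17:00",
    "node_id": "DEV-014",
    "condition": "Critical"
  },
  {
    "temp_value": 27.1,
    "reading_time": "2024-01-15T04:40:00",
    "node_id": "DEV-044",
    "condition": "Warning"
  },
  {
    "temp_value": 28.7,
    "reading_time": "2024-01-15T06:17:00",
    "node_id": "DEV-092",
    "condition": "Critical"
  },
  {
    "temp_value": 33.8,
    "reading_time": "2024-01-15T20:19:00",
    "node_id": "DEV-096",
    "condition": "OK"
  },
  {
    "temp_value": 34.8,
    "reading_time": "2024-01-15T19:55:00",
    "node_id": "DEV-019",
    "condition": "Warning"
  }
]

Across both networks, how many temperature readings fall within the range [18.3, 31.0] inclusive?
8

Schema mapping: "temperature" (sensor_array_1) = "temp_value" (sensor_array_2) = temperature

Readings in [18.3, 31.0] from sensor_array_1: 5
Readings in [18.3, 31.0] from sensor_array_2: 3

Total count: 5 + 3 = 8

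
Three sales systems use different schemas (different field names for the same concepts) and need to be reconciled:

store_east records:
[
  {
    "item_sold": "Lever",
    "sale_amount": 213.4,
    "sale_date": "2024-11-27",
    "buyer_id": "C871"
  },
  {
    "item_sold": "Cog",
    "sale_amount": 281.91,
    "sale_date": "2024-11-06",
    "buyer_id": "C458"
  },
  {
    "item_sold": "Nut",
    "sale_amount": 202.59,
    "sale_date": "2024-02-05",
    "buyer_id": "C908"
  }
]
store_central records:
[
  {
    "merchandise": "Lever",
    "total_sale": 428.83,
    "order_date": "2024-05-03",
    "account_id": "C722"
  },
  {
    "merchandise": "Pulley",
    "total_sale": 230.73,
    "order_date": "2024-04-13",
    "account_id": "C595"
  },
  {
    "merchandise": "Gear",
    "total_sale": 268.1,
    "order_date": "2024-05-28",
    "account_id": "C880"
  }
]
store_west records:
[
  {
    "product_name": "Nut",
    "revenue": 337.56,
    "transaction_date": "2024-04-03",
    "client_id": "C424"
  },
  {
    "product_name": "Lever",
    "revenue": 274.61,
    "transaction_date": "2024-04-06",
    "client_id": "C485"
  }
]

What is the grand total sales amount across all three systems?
2237.73

Schema reconciliation - all amount fields map to sale amount:

store_east (sale_amount): 697.9
store_central (total_sale): 927.66
store_west (revenue): 612.17

Grand total: 2237.73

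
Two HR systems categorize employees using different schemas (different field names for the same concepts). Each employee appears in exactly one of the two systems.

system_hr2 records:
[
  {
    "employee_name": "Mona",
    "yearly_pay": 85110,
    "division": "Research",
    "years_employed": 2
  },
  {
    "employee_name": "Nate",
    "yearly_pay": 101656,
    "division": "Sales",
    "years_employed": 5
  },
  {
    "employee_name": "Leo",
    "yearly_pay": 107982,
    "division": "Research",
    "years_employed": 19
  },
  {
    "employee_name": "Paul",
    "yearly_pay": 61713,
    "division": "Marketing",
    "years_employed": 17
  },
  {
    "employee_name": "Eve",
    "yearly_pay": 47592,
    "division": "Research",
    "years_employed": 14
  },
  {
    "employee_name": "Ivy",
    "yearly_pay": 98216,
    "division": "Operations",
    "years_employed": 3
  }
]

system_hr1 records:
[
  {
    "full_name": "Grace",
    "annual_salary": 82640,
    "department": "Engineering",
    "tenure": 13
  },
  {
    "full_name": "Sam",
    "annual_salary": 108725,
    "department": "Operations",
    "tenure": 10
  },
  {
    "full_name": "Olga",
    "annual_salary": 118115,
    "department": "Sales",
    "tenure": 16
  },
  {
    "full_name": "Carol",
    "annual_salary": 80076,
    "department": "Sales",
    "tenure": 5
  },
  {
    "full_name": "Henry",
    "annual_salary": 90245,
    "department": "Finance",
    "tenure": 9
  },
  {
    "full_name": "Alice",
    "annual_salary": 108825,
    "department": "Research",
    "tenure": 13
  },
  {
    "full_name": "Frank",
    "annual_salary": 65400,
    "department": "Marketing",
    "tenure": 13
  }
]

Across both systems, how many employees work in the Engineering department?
1

Schema mapping: "division" (system_hr2) = "department" (system_hr1) = department

Engineering employees in system_hr2: 0
Engineering employees in system_hr1: 1

Total in Engineering: 0 + 1 = 1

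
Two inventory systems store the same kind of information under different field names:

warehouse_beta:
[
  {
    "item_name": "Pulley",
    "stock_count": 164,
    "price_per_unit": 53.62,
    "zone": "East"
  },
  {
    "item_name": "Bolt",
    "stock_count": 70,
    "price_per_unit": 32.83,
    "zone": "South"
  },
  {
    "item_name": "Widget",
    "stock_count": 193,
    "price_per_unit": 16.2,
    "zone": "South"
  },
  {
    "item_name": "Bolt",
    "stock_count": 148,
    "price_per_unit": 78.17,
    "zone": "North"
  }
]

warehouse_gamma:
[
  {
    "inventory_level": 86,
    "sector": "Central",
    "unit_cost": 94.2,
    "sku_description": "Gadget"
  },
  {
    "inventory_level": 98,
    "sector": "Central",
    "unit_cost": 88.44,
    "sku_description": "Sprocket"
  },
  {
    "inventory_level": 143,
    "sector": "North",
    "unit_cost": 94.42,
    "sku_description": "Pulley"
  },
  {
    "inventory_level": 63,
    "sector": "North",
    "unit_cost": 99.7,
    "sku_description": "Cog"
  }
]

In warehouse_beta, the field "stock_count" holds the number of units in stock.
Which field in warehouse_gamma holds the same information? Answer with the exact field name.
inventory_level

In warehouse_beta, "stock_count" holds the number of units in stock.
The fields in warehouse_gamma are: "inventory_level", "sector", "unit_cost", "sku_description".
"inventory_level" is the match: the name refers to the same concept and its values are whole-number counts (e.g. 86, 98).
The other fields ("sector", "unit_cost", "sku_description") hold different kinds of data.

So "stock_count" in warehouse_beta corresponds to "inventory_level" in warehouse_gamma.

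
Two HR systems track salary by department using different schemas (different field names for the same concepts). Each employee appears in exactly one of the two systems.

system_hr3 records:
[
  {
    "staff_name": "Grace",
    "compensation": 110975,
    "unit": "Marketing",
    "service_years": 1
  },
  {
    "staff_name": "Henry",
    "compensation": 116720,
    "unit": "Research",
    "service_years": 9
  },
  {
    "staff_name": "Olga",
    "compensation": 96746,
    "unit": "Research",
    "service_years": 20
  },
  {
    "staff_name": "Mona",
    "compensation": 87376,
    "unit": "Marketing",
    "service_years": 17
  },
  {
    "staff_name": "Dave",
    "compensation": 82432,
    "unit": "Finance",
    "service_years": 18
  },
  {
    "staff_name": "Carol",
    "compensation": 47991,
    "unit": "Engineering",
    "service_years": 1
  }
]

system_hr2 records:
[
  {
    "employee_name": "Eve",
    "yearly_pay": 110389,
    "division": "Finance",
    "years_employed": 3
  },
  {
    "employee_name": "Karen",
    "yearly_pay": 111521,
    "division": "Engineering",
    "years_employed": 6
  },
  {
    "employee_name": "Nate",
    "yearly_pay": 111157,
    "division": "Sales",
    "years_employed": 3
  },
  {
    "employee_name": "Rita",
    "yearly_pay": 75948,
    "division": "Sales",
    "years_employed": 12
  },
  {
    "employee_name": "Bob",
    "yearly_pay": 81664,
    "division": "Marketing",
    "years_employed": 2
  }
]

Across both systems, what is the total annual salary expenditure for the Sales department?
187105

Schema mappings:
- "unit" (system_hr3) = "division" (system_hr2) = department
- "compensation" (system_hr3) = "yearly_pay" (system_hr2) = salary

Sales salaries from system_hr3: 0
Sales salaries from system_hr2: 187105

Total: 0 + 187105 = 187105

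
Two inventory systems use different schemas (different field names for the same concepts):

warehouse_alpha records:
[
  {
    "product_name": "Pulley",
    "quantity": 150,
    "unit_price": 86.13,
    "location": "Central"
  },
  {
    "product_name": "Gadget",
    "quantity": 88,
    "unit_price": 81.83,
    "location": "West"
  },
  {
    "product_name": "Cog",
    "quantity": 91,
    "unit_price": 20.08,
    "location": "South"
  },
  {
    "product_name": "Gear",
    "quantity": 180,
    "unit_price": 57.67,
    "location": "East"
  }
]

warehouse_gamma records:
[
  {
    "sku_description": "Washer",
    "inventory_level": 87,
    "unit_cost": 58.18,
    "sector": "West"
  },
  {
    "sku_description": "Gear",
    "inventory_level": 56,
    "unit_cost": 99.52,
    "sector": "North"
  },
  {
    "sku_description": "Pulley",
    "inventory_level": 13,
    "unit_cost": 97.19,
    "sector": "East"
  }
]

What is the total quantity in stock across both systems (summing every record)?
665

To reconcile these schemas, identify the field holding the quantity in stock in each system:
1. In warehouse_alpha it is "quantity"
2. In warehouse_gamma it is "inventory_level"

From warehouse_alpha: 150 + 88 + 91 + 180 = 509
From warehouse_gamma: 87 + 56 + 13 = 156

Total: 509 + 156 = 665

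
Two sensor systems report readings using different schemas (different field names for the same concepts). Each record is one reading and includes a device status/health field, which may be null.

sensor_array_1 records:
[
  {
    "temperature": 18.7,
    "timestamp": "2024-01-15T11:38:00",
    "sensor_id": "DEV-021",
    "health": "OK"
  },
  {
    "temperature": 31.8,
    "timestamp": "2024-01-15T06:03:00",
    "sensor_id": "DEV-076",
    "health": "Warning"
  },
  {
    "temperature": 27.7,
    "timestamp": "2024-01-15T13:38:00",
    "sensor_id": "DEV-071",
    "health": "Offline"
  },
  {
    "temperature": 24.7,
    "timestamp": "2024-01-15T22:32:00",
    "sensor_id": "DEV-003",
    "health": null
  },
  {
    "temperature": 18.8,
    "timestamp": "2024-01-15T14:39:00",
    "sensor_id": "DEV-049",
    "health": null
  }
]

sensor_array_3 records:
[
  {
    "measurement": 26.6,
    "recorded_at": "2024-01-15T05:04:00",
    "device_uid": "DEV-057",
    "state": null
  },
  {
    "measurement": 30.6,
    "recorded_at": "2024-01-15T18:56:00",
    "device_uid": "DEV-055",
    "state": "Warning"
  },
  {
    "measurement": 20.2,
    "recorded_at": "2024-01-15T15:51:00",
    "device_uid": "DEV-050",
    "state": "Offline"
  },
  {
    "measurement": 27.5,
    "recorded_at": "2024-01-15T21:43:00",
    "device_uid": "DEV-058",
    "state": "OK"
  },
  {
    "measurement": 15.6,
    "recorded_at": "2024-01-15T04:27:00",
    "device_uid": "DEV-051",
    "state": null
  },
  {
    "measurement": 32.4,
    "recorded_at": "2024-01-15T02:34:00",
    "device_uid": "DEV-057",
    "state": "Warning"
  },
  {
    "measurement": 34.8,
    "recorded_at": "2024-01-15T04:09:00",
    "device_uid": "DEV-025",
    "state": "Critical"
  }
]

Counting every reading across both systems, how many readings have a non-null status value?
8

Schema mapping: "health" (sensor_array_1) = "state" (sensor_array_3) = status

Non-null in sensor_array_1: 3
Non-null in sensor_array_3: 5

Total non-null: 3 + 5 = 8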